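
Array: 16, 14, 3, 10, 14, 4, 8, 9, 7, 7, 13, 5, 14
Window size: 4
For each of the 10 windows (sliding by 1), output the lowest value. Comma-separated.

16 14 3 10 → min 3
14 3 10 14 → min 3
3 10 14 4 → min 3
10 14 4 8 → min 4
14 4 8 9 → min 4
4 8 9 7 → min 4
8 9 7 7 → min 7
9 7 7 13 → min 7
7 7 13 5 → min 5
7 13 5 14 → min 5

3, 3, 3, 4, 4, 4, 7, 7, 5, 5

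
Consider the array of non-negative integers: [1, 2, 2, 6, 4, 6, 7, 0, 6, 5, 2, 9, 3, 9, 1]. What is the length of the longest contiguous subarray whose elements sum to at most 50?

12

Extend to the right; shrink from the left whenever the sum exceeds 50:
→ 1: sum 1, len 1
→ 2: sum 3, len 2
→ 2: sum 5, len 3
→ 6: sum 11, len 4
→ 4: sum 15, len 5
→ 6: sum 21, len 6
→ 7: sum 28, len 7
→ 0: sum 28, len 8
→ 6: sum 34, len 9
→ 5: sum 39, len 10
→ 2: sum 41, len 11
→ 9: sum 50, len 12
→ 3 (dropped 1, 2): sum 50, len 11
→ 9 (dropped 2, 6, 4): sum 47, len 9
→ 1: sum 48, len 10
Longest length seen: 12.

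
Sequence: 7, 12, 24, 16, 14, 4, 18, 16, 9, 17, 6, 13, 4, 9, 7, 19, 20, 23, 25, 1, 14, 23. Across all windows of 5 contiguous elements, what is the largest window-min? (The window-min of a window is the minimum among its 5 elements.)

Each size-5 window and its min:
7 12 24 16 14 → min 7
12 24 16 14 4 → min 4
24 16 14 4 18 → min 4
16 14 4 18 16 → min 4
14 4 18 16 9 → min 4
4 18 16 9 17 → min 4
18 16 9 17 6 → min 6
16 9 17 6 13 → min 6
9 17 6 13 4 → min 4
17 6 13 4 9 → min 4
6 13 4 9 7 → min 4
13 4 9 7 19 → min 4
4 9 7 19 20 → min 4
9 7 19 20 23 → min 7
7 19 20 23 25 → min 7
19 20 23 25 1 → min 1
20 23 25 1 14 → min 1
23 25 1 14 23 → min 1
Largest of these is 7.

7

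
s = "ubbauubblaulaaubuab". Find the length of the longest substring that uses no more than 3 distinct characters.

8

Extend right; when distinct count exceeds 3, shrink from the left:
add u: window [u] (1 distinct), len 1
add b: window [u, b] (2 distinct), len 2
add b: window [u, b, b] (2 distinct), len 3
add a: window [u, b, b, a] (3 distinct), len 4
add u: window [u, b, b, a, u] (3 distinct), len 5
add u: window [u, b, b, a, u, u] (3 distinct), len 6
add b: window [u, b, b, a, u, u, b] (3 distinct), len 7
add b: window [u, b, b, a, u, u, b, b] (3 distinct), len 8
add l: window [u, u, b, b, l] (3 distinct), len 5
add a: window [b, b, l, a] (3 distinct), len 4
add u: window [l, a, u] (3 distinct), len 3
add l: window [l, a, u, l] (3 distinct), len 4
add a: window [l, a, u, l, a] (3 distinct), len 5
add a: window [l, a, u, l, a, a] (3 distinct), len 6
add u: window [l, a, u, l, a, a, u] (3 distinct), len 7
add b: window [a, a, u, b] (3 distinct), len 4
add u: window [a, a, u, b, u] (3 distinct), len 5
add a: window [a, a, u, b, u, a] (3 distinct), len 6
add b: window [a, a, u, b, u, a, b] (3 distinct), len 7
Longest length with ≤3 distinct: 8.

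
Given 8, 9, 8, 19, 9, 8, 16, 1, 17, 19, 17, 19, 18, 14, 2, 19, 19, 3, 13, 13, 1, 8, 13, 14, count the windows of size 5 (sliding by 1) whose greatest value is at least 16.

[8, 9, 8, 19, 9] → max 19  ≥ 16 ✓
[9, 8, 19, 9, 8] → max 19  ≥ 16 ✓
[8, 19, 9, 8, 16] → max 19  ≥ 16 ✓
[19, 9, 8, 16, 1] → max 19  ≥ 16 ✓
[9, 8, 16, 1, 17] → max 17  ≥ 16 ✓
[8, 16, 1, 17, 19] → max 19  ≥ 16 ✓
[16, 1, 17, 19, 17] → max 19  ≥ 16 ✓
[1, 17, 19, 17, 19] → max 19  ≥ 16 ✓
[17, 19, 17, 19, 18] → max 19  ≥ 16 ✓
[19, 17, 19, 18, 14] → max 19  ≥ 16 ✓
[17, 19, 18, 14, 2] → max 19  ≥ 16 ✓
[19, 18, 14, 2, 19] → max 19  ≥ 16 ✓
[18, 14, 2, 19, 19] → max 19  ≥ 16 ✓
[14, 2, 19, 19, 3] → max 19  ≥ 16 ✓
[2, 19, 19, 3, 13] → max 19  ≥ 16 ✓
[19, 19, 3, 13, 13] → max 19  ≥ 16 ✓
[19, 3, 13, 13, 1] → max 19  ≥ 16 ✓
[3, 13, 13, 1, 8] → max 13
[13, 13, 1, 8, 13] → max 13
[13, 1, 8, 13, 14] → max 14
17 windows satisfy the condition.

17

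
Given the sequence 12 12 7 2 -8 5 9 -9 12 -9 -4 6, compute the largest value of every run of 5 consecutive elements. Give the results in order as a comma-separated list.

Sliding a size-5 window across the 12 values:
[12, 12, 7, 2, -8] → max 12
[12, 7, 2, -8, 5] → max 12
[7, 2, -8, 5, 9] → max 9
[2, -8, 5, 9, -9] → max 9
[-8, 5, 9, -9, 12] → max 12
[5, 9, -9, 12, -9] → max 12
[9, -9, 12, -9, -4] → max 12
[-9, 12, -9, -4, 6] → max 12

12, 12, 9, 9, 12, 12, 12, 12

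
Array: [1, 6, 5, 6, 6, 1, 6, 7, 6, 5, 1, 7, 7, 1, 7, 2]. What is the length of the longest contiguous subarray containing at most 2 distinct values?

add 1: window [1] (1 distinct), len 1
add 6: window [1, 6] (2 distinct), len 2
add 5: window [6, 5] (2 distinct), len 2
add 6: window [6, 5, 6] (2 distinct), len 3
add 6: window [6, 5, 6, 6] (2 distinct), len 4
add 1: window [6, 6, 1] (2 distinct), len 3
add 6: window [6, 6, 1, 6] (2 distinct), len 4
add 7: window [6, 7] (2 distinct), len 2
add 6: window [6, 7, 6] (2 distinct), len 3
add 5: window [6, 5] (2 distinct), len 2
add 1: window [5, 1] (2 distinct), len 2
add 7: window [1, 7] (2 distinct), len 2
add 7: window [1, 7, 7] (2 distinct), len 3
add 1: window [1, 7, 7, 1] (2 distinct), len 4
add 7: window [1, 7, 7, 1, 7] (2 distinct), len 5
add 2: window [7, 2] (2 distinct), len 2
Longest length with ≤2 distinct: 5.

5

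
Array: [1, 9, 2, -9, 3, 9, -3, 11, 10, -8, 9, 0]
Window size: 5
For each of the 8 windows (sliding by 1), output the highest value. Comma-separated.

(1, 9, 2, -9, 3) → max 9
(9, 2, -9, 3, 9) → max 9
(2, -9, 3, 9, -3) → max 9
(-9, 3, 9, -3, 11) → max 11
(3, 9, -3, 11, 10) → max 11
(9, -3, 11, 10, -8) → max 11
(-3, 11, 10, -8, 9) → max 11
(11, 10, -8, 9, 0) → max 11

9, 9, 9, 11, 11, 11, 11, 11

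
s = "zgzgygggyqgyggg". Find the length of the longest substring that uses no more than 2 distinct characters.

6

add z: window [z] (1 distinct), len 1
add g: window [z, g] (2 distinct), len 2
add z: window [z, g, z] (2 distinct), len 3
add g: window [z, g, z, g] (2 distinct), len 4
add y: window [g, y] (2 distinct), len 2
add g: window [g, y, g] (2 distinct), len 3
add g: window [g, y, g, g] (2 distinct), len 4
add g: window [g, y, g, g, g] (2 distinct), len 5
add y: window [g, y, g, g, g, y] (2 distinct), len 6
add q: window [y, q] (2 distinct), len 2
add g: window [q, g] (2 distinct), len 2
add y: window [g, y] (2 distinct), len 2
add g: window [g, y, g] (2 distinct), len 3
add g: window [g, y, g, g] (2 distinct), len 4
add g: window [g, y, g, g, g] (2 distinct), len 5
Longest length with ≤2 distinct: 6.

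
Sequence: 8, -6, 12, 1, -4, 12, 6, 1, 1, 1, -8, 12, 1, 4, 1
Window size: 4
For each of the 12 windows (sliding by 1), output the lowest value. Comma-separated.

Sliding a size-4 window across the 15 values:
8 -6 12 1 → min -6
-6 12 1 -4 → min -6
12 1 -4 12 → min -4
1 -4 12 6 → min -4
-4 12 6 1 → min -4
12 6 1 1 → min 1
6 1 1 1 → min 1
1 1 1 -8 → min -8
1 1 -8 12 → min -8
1 -8 12 1 → min -8
-8 12 1 4 → min -8
12 1 4 1 → min 1

-6, -6, -4, -4, -4, 1, 1, -8, -8, -8, -8, 1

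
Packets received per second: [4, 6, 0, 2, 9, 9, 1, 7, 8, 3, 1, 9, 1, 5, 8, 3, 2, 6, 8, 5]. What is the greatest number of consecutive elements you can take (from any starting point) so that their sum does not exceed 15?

add 4: [4] sum 4, len 1
add 6: [4, 6] sum 10, len 2
add 0: [4, 6, 0] sum 10, len 3
add 2: [4, 6, 0, 2] sum 12, len 4
add 9: [0, 2, 9] sum 11, len 3
add 9: [9] sum 9, len 1
add 1: [9, 1] sum 10, len 2
add 7: [1, 7] sum 8, len 2
add 8: [7, 8] sum 15, len 2
add 3: [8, 3] sum 11, len 2
add 1: [8, 3, 1] sum 12, len 3
add 9: [3, 1, 9] sum 13, len 3
add 1: [3, 1, 9, 1] sum 14, len 4
add 5: [9, 1, 5] sum 15, len 3
add 8: [1, 5, 8] sum 14, len 3
add 3: [8, 3] sum 11, len 2
add 2: [8, 3, 2] sum 13, len 3
add 6: [3, 2, 6] sum 11, len 3
add 8: [6, 8] sum 14, len 2
add 5: [8, 5] sum 13, len 2
Longest length seen: 4.

4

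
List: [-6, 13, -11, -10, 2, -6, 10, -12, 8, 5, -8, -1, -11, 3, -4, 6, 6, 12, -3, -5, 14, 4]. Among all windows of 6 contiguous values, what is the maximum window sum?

[-6, 13, -11, -10, 2, -6] → sum -18
[13, -11, -10, 2, -6, 10] → sum -2
[-11, -10, 2, -6, 10, -12] → sum -27
[-10, 2, -6, 10, -12, 8] → sum -8
[2, -6, 10, -12, 8, 5] → sum 7
[-6, 10, -12, 8, 5, -8] → sum -3
[10, -12, 8, 5, -8, -1] → sum 2
[-12, 8, 5, -8, -1, -11] → sum -19
[8, 5, -8, -1, -11, 3] → sum -4
[5, -8, -1, -11, 3, -4] → sum -16
[-8, -1, -11, 3, -4, 6] → sum -15
[-1, -11, 3, -4, 6, 6] → sum -1
[-11, 3, -4, 6, 6, 12] → sum 12
[3, -4, 6, 6, 12, -3] → sum 20
[-4, 6, 6, 12, -3, -5] → sum 12
[6, 6, 12, -3, -5, 14] → sum 30
[6, 12, -3, -5, 14, 4] → sum 28
Maximum of these is 30.

30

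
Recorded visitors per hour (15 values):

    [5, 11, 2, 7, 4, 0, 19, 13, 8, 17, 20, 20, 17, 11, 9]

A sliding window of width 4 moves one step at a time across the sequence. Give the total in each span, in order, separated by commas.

(5, 11, 2, 7) → sum 25
(11, 2, 7, 4) → sum 24
(2, 7, 4, 0) → sum 13
(7, 4, 0, 19) → sum 30
(4, 0, 19, 13) → sum 36
(0, 19, 13, 8) → sum 40
(19, 13, 8, 17) → sum 57
(13, 8, 17, 20) → sum 58
(8, 17, 20, 20) → sum 65
(17, 20, 20, 17) → sum 74
(20, 20, 17, 11) → sum 68
(20, 17, 11, 9) → sum 57

25, 24, 13, 30, 36, 40, 57, 58, 65, 74, 68, 57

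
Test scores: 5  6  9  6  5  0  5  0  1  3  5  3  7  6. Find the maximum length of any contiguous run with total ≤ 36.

10

Extend to the right; shrink from the left whenever the sum exceeds 36:
→ 5: sum 5, len 1
→ 6: sum 11, len 2
→ 9: sum 20, len 3
→ 6: sum 26, len 4
→ 5: sum 31, len 5
→ 0: sum 31, len 6
→ 5: sum 36, len 7
→ 0: sum 36, len 8
→ 1 (dropped 5): sum 32, len 8
→ 3: sum 35, len 9
→ 5 (dropped 6): sum 34, len 9
→ 3 (dropped 9): sum 28, len 9
→ 7: sum 35, len 10
→ 6 (dropped 6): sum 35, len 10
Longest length seen: 10.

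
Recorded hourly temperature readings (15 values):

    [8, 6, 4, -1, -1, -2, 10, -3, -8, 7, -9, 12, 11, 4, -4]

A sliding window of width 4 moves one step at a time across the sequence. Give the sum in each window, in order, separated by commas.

(8, 6, 4, -1) → sum 17
(6, 4, -1, -1) → sum 8
(4, -1, -1, -2) → sum 0
(-1, -1, -2, 10) → sum 6
(-1, -2, 10, -3) → sum 4
(-2, 10, -3, -8) → sum -3
(10, -3, -8, 7) → sum 6
(-3, -8, 7, -9) → sum -13
(-8, 7, -9, 12) → sum 2
(7, -9, 12, 11) → sum 21
(-9, 12, 11, 4) → sum 18
(12, 11, 4, -4) → sum 23

17, 8, 0, 6, 4, -3, 6, -13, 2, 21, 18, 23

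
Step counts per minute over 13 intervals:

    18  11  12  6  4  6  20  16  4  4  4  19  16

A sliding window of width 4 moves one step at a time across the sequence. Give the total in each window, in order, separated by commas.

47, 33, 28, 36, 46, 46, 44, 28, 31, 43

(18, 11, 12, 6) → sum 47
(11, 12, 6, 4) → sum 33
(12, 6, 4, 6) → sum 28
(6, 4, 6, 20) → sum 36
(4, 6, 20, 16) → sum 46
(6, 20, 16, 4) → sum 46
(20, 16, 4, 4) → sum 44
(16, 4, 4, 4) → sum 28
(4, 4, 4, 19) → sum 31
(4, 4, 19, 16) → sum 43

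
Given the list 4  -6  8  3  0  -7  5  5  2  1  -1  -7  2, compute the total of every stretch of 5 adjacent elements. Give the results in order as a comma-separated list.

9, -2, 9, 6, 5, 6, 12, 0, -3

[4, -6, 8, 3, 0] → sum 9
[-6, 8, 3, 0, -7] → sum -2
[8, 3, 0, -7, 5] → sum 9
[3, 0, -7, 5, 5] → sum 6
[0, -7, 5, 5, 2] → sum 5
[-7, 5, 5, 2, 1] → sum 6
[5, 5, 2, 1, -1] → sum 12
[5, 2, 1, -1, -7] → sum 0
[2, 1, -1, -7, 2] → sum -3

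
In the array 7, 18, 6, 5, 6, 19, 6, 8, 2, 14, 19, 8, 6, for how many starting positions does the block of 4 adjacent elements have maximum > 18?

(7, 18, 6, 5) → max 18
(18, 6, 5, 6) → max 18
(6, 5, 6, 19) → max 19  > 18 ✓
(5, 6, 19, 6) → max 19  > 18 ✓
(6, 19, 6, 8) → max 19  > 18 ✓
(19, 6, 8, 2) → max 19  > 18 ✓
(6, 8, 2, 14) → max 14
(8, 2, 14, 19) → max 19  > 18 ✓
(2, 14, 19, 8) → max 19  > 18 ✓
(14, 19, 8, 6) → max 19  > 18 ✓
7 windows satisfy the condition.

7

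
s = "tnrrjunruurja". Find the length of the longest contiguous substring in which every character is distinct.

[t] len 1
[t, n] len 2
[t, n, r] len 3
[r] len 1
[r, j] len 2
[r, j, u] len 3
[r, j, u, n] len 4
[j, u, n, r] len 4
[n, r, u] len 3
[u] len 1
[u, r] len 2
[u, r, j] len 3
[u, r, j, a] len 4
Longest all-distinct length: 4.

4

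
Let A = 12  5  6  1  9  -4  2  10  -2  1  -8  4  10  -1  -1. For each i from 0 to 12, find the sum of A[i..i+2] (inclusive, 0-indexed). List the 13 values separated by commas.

23, 12, 16, 6, 7, 8, 10, 9, -9, -3, 6, 13, 8

12 5 6 → sum 23
5 6 1 → sum 12
6 1 9 → sum 16
1 9 -4 → sum 6
9 -4 2 → sum 7
-4 2 10 → sum 8
2 10 -2 → sum 10
10 -2 1 → sum 9
-2 1 -8 → sum -9
1 -8 4 → sum -3
-8 4 10 → sum 6
4 10 -1 → sum 13
10 -1 -1 → sum 8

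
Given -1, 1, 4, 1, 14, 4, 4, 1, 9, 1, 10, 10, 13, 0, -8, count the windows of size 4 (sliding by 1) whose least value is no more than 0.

(-1, 1, 4, 1) → min -1  ≤ 0 ✓
(1, 4, 1, 14) → min 1
(4, 1, 14, 4) → min 1
(1, 14, 4, 4) → min 1
(14, 4, 4, 1) → min 1
(4, 4, 1, 9) → min 1
(4, 1, 9, 1) → min 1
(1, 9, 1, 10) → min 1
(9, 1, 10, 10) → min 1
(1, 10, 10, 13) → min 1
(10, 10, 13, 0) → min 0  ≤ 0 ✓
(10, 13, 0, -8) → min -8  ≤ 0 ✓
3 windows satisfy the condition.

3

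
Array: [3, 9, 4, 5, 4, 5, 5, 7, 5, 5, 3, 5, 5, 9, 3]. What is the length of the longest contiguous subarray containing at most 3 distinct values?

Extend right; when distinct count exceeds 3, shrink from the left:
[3] 1 distinct, len 1
[3, 9] 2 distinct, len 2
[3, 9, 4] 3 distinct, len 3
[9, 4, 5] 3 distinct, len 3
[9, 4, 5, 4] 3 distinct, len 4
[9, 4, 5, 4, 5] 3 distinct, len 5
[9, 4, 5, 4, 5, 5] 3 distinct, len 6
[4, 5, 4, 5, 5, 7] 3 distinct, len 6
[4, 5, 4, 5, 5, 7, 5] 3 distinct, len 7
[4, 5, 4, 5, 5, 7, 5, 5] 3 distinct, len 8
[5, 5, 7, 5, 5, 3] 3 distinct, len 6
[5, 5, 7, 5, 5, 3, 5] 3 distinct, len 7
[5, 5, 7, 5, 5, 3, 5, 5] 3 distinct, len 8
[5, 5, 3, 5, 5, 9] 3 distinct, len 6
[5, 5, 3, 5, 5, 9, 3] 3 distinct, len 7
Longest length with ≤3 distinct: 8.

8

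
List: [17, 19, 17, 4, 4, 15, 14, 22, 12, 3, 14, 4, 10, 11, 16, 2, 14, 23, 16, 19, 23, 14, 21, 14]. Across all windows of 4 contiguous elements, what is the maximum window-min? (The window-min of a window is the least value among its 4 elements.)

Each size-4 window and its min:
(17, 19, 17, 4) → min 4
(19, 17, 4, 4) → min 4
(17, 4, 4, 15) → min 4
(4, 4, 15, 14) → min 4
(4, 15, 14, 22) → min 4
(15, 14, 22, 12) → min 12
(14, 22, 12, 3) → min 3
(22, 12, 3, 14) → min 3
(12, 3, 14, 4) → min 3
(3, 14, 4, 10) → min 3
(14, 4, 10, 11) → min 4
(4, 10, 11, 16) → min 4
(10, 11, 16, 2) → min 2
(11, 16, 2, 14) → min 2
(16, 2, 14, 23) → min 2
(2, 14, 23, 16) → min 2
(14, 23, 16, 19) → min 14
(23, 16, 19, 23) → min 16
(16, 19, 23, 14) → min 14
(19, 23, 14, 21) → min 14
(23, 14, 21, 14) → min 14
Maximum of these is 16.

16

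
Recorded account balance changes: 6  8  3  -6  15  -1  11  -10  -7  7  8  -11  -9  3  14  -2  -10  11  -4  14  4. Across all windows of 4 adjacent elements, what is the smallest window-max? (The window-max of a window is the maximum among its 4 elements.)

(6, 8, 3, -6) → max 8
(8, 3, -6, 15) → max 15
(3, -6, 15, -1) → max 15
(-6, 15, -1, 11) → max 15
(15, -1, 11, -10) → max 15
(-1, 11, -10, -7) → max 11
(11, -10, -7, 7) → max 11
(-10, -7, 7, 8) → max 8
(-7, 7, 8, -11) → max 8
(7, 8, -11, -9) → max 8
(8, -11, -9, 3) → max 8
(-11, -9, 3, 14) → max 14
(-9, 3, 14, -2) → max 14
(3, 14, -2, -10) → max 14
(14, -2, -10, 11) → max 14
(-2, -10, 11, -4) → max 11
(-10, 11, -4, 14) → max 14
(11, -4, 14, 4) → max 14
Smallest of these is 8.

8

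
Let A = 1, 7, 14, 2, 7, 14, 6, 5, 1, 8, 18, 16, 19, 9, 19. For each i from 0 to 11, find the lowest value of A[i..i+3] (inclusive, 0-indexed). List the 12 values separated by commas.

1, 2, 2, 2, 5, 1, 1, 1, 1, 8, 9, 9

1 7 14 2 → min 1
7 14 2 7 → min 2
14 2 7 14 → min 2
2 7 14 6 → min 2
7 14 6 5 → min 5
14 6 5 1 → min 1
6 5 1 8 → min 1
5 1 8 18 → min 1
1 8 18 16 → min 1
8 18 16 19 → min 8
18 16 19 9 → min 9
16 19 9 19 → min 9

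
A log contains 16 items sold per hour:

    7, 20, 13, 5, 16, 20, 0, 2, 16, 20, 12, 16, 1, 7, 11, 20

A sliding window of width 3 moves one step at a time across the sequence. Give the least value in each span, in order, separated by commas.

[7, 20, 13] → min 7
[20, 13, 5] → min 5
[13, 5, 16] → min 5
[5, 16, 20] → min 5
[16, 20, 0] → min 0
[20, 0, 2] → min 0
[0, 2, 16] → min 0
[2, 16, 20] → min 2
[16, 20, 12] → min 12
[20, 12, 16] → min 12
[12, 16, 1] → min 1
[16, 1, 7] → min 1
[1, 7, 11] → min 1
[7, 11, 20] → min 7

7, 5, 5, 5, 0, 0, 0, 2, 12, 12, 1, 1, 1, 7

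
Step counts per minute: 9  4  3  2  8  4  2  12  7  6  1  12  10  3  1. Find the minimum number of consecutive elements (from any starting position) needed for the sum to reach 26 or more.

4

Extend right; whenever the sum reaches 26, record the length and shrink from the left:
add 9: running sum 9 < 26
add 4: running sum 13 < 26
add 3: running sum 16 < 26
add 2: running sum 18 < 26
add 8: shortest ending here [9, 4, 3, 2, 8] sum 26, len 5
add 4: shortest ending here [9, 4, 3, 2, 8, 4] sum 30, len 6
add 2: shortest ending here [9, 4, 3, 2, 8, 4, 2] sum 32, len 7
add 12: shortest ending here [8, 4, 2, 12] sum 26, len 4
add 7: shortest ending here [8, 4, 2, 12, 7] sum 33, len 5
add 6: shortest ending here [2, 12, 7, 6] sum 27, len 4
add 1: shortest ending here [12, 7, 6, 1] sum 26, len 4
add 12: shortest ending here [7, 6, 1, 12] sum 26, len 4
add 10: shortest ending here [6, 1, 12, 10] sum 29, len 4
add 3: shortest ending here [1, 12, 10, 3] sum 26, len 4
add 1: shortest ending here [12, 10, 3, 1] sum 26, len 4
Shortest qualifying length: 4.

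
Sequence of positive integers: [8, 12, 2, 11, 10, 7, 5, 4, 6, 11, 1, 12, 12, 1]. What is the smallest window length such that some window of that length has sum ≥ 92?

12

Extend right; whenever the sum reaches 92, record the length and shrink from the left:
add 8: running sum 8 < 92
add 12: running sum 20 < 92
add 2: running sum 22 < 92
add 11: running sum 33 < 92
add 10: running sum 43 < 92
add 7: running sum 50 < 92
add 5: running sum 55 < 92
add 4: running sum 59 < 92
add 6: running sum 65 < 92
add 11: running sum 76 < 92
add 1: running sum 77 < 92
add 12: running sum 89 < 92
end 12: [12, 2, 11, 10, 7, 5, 4, 6, 11, 1, 12, 12] sum 93, len 12
end 13: [12, 2, 11, 10, 7, 5, 4, 6, 11, 1, 12, 12, 1] sum 94, len 13
Shortest qualifying length: 12.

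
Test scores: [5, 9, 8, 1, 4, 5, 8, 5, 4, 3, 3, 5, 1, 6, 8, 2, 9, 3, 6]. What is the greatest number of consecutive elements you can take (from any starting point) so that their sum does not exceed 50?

11

→ 5: sum 5, len 1
→ 9: sum 14, len 2
→ 8: sum 22, len 3
→ 1: sum 23, len 4
→ 4: sum 27, len 5
→ 5: sum 32, len 6
→ 8: sum 40, len 7
→ 5: sum 45, len 8
→ 4: sum 49, len 9
→ 3 (dropped 5): sum 47, len 9
→ 3: sum 50, len 10
→ 5 (dropped 9): sum 46, len 10
→ 1: sum 47, len 11
→ 6 (dropped 8): sum 45, len 11
→ 8 (dropped 1, 4): sum 48, len 10
→ 2: sum 50, len 11
→ 9 (dropped 5, 8): sum 46, len 10
→ 3: sum 49, len 11
→ 6 (dropped 5): sum 50, len 11
Longest length seen: 11.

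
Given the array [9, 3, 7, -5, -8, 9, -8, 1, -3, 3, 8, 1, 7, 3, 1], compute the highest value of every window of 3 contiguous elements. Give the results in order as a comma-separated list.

9 3 7 → max 9
3 7 -5 → max 7
7 -5 -8 → max 7
-5 -8 9 → max 9
-8 9 -8 → max 9
9 -8 1 → max 9
-8 1 -3 → max 1
1 -3 3 → max 3
-3 3 8 → max 8
3 8 1 → max 8
8 1 7 → max 8
1 7 3 → max 7
7 3 1 → max 7

9, 7, 7, 9, 9, 9, 1, 3, 8, 8, 8, 7, 7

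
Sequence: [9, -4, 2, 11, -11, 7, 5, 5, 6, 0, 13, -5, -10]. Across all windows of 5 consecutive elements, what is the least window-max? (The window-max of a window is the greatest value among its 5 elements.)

(9, -4, 2, 11, -11) → max 11
(-4, 2, 11, -11, 7) → max 11
(2, 11, -11, 7, 5) → max 11
(11, -11, 7, 5, 5) → max 11
(-11, 7, 5, 5, 6) → max 7
(7, 5, 5, 6, 0) → max 7
(5, 5, 6, 0, 13) → max 13
(5, 6, 0, 13, -5) → max 13
(6, 0, 13, -5, -10) → max 13
Least of these is 7.

7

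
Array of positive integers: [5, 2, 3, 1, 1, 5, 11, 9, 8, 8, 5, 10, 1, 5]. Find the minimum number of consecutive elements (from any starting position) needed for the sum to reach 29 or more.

4

add 5: running sum 5 < 29
add 2: running sum 7 < 29
add 3: running sum 10 < 29
add 1: running sum 11 < 29
add 1: running sum 12 < 29
add 5: running sum 17 < 29
add 11: running sum 28 < 29
end 7: [3, 1, 1, 5, 11, 9] sum 30, len 6
end 8: [5, 11, 9, 8] sum 33, len 4
end 9: [11, 9, 8, 8] sum 36, len 4
end 10: [9, 8, 8, 5] sum 30, len 4
end 11: [8, 8, 5, 10] sum 31, len 4
end 12: [8, 8, 5, 10, 1] sum 32, len 5
end 13: [8, 5, 10, 1, 5] sum 29, len 5
Shortest qualifying length: 4.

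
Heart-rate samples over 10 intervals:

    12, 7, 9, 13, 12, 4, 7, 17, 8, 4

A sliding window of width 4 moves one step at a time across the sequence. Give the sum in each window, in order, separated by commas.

41, 41, 38, 36, 40, 36, 36

(12, 7, 9, 13) → sum 41
(7, 9, 13, 12) → sum 41
(9, 13, 12, 4) → sum 38
(13, 12, 4, 7) → sum 36
(12, 4, 7, 17) → sum 40
(4, 7, 17, 8) → sum 36
(7, 17, 8, 4) → sum 36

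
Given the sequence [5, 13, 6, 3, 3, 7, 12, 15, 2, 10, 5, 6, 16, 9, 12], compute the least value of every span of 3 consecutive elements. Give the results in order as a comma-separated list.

5, 3, 3, 3, 3, 7, 2, 2, 2, 5, 5, 6, 9

Sliding a size-3 window across the 15 values:
5 13 6 → min 5
13 6 3 → min 3
6 3 3 → min 3
3 3 7 → min 3
3 7 12 → min 3
7 12 15 → min 7
12 15 2 → min 2
15 2 10 → min 2
2 10 5 → min 2
10 5 6 → min 5
5 6 16 → min 5
6 16 9 → min 6
16 9 12 → min 9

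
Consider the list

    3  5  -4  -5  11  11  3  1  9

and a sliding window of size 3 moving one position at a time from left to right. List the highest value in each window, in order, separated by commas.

3 5 -4 → max 5
5 -4 -5 → max 5
-4 -5 11 → max 11
-5 11 11 → max 11
11 11 3 → max 11
11 3 1 → max 11
3 1 9 → max 9

5, 5, 11, 11, 11, 11, 9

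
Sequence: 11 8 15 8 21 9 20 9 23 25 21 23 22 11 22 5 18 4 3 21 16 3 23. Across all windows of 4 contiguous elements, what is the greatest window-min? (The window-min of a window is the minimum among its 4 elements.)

21

Each size-4 window and its min:
[11, 8, 15, 8] → min 8
[8, 15, 8, 21] → min 8
[15, 8, 21, 9] → min 8
[8, 21, 9, 20] → min 8
[21, 9, 20, 9] → min 9
[9, 20, 9, 23] → min 9
[20, 9, 23, 25] → min 9
[9, 23, 25, 21] → min 9
[23, 25, 21, 23] → min 21
[25, 21, 23, 22] → min 21
[21, 23, 22, 11] → min 11
[23, 22, 11, 22] → min 11
[22, 11, 22, 5] → min 5
[11, 22, 5, 18] → min 5
[22, 5, 18, 4] → min 4
[5, 18, 4, 3] → min 3
[18, 4, 3, 21] → min 3
[4, 3, 21, 16] → min 3
[3, 21, 16, 3] → min 3
[21, 16, 3, 23] → min 3
Greatest of these is 21.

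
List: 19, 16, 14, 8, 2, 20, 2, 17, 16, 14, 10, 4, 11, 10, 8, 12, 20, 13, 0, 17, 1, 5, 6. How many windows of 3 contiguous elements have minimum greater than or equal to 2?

16

19 16 14 → min 14  ≥ 2 ✓
16 14 8 → min 8  ≥ 2 ✓
14 8 2 → min 2  ≥ 2 ✓
8 2 20 → min 2  ≥ 2 ✓
2 20 2 → min 2  ≥ 2 ✓
20 2 17 → min 2  ≥ 2 ✓
2 17 16 → min 2  ≥ 2 ✓
17 16 14 → min 14  ≥ 2 ✓
16 14 10 → min 10  ≥ 2 ✓
14 10 4 → min 4  ≥ 2 ✓
10 4 11 → min 4  ≥ 2 ✓
4 11 10 → min 4  ≥ 2 ✓
11 10 8 → min 8  ≥ 2 ✓
10 8 12 → min 8  ≥ 2 ✓
8 12 20 → min 8  ≥ 2 ✓
12 20 13 → min 12  ≥ 2 ✓
20 13 0 → min 0
13 0 17 → min 0
0 17 1 → min 0
17 1 5 → min 1
1 5 6 → min 1
16 windows satisfy the condition.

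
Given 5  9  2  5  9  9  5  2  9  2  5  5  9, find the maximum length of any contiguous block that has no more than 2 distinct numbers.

4

Extend right; when distinct count exceeds 2, shrink from the left:
add 5: window [5] (1 distinct), len 1
add 9: window [5, 9] (2 distinct), len 2
add 2: window [9, 2] (2 distinct), len 2
add 5: window [2, 5] (2 distinct), len 2
add 9: window [5, 9] (2 distinct), len 2
add 9: window [5, 9, 9] (2 distinct), len 3
add 5: window [5, 9, 9, 5] (2 distinct), len 4
add 2: window [5, 2] (2 distinct), len 2
add 9: window [2, 9] (2 distinct), len 2
add 2: window [2, 9, 2] (2 distinct), len 3
add 5: window [2, 5] (2 distinct), len 2
add 5: window [2, 5, 5] (2 distinct), len 3
add 9: window [5, 5, 9] (2 distinct), len 3
Longest length with ≤2 distinct: 4.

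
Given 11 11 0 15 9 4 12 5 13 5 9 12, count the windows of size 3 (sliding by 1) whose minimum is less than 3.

3

11 11 0 → min 0  < 3 ✓
11 0 15 → min 0  < 3 ✓
0 15 9 → min 0  < 3 ✓
15 9 4 → min 4
9 4 12 → min 4
4 12 5 → min 4
12 5 13 → min 5
5 13 5 → min 5
13 5 9 → min 5
5 9 12 → min 5
3 windows satisfy the condition.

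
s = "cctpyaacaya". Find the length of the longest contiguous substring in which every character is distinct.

add c: [c] len 1
add c (repeat c, move left end past it): [c] len 1
add t: [c, t] len 2
add p: [c, t, p] len 3
add y: [c, t, p, y] len 4
add a: [c, t, p, y, a] len 5
add a (repeat a, move left end past it): [a] len 1
add c: [a, c] len 2
add a (repeat a, move left end past it): [c, a] len 2
add y: [c, a, y] len 3
add a (repeat a, move left end past it): [y, a] len 2
Longest all-distinct length: 5.

5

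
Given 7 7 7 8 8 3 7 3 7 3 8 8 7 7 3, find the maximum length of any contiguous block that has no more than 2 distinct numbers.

5

[7] 1 distinct, len 1
[7, 7] 1 distinct, len 2
[7, 7, 7] 1 distinct, len 3
[7, 7, 7, 8] 2 distinct, len 4
[7, 7, 7, 8, 8] 2 distinct, len 5
[8, 8, 3] 2 distinct, len 3
[3, 7] 2 distinct, len 2
[3, 7, 3] 2 distinct, len 3
[3, 7, 3, 7] 2 distinct, len 4
[3, 7, 3, 7, 3] 2 distinct, len 5
[3, 8] 2 distinct, len 2
[3, 8, 8] 2 distinct, len 3
[8, 8, 7] 2 distinct, len 3
[8, 8, 7, 7] 2 distinct, len 4
[7, 7, 3] 2 distinct, len 3
Longest length with ≤2 distinct: 5.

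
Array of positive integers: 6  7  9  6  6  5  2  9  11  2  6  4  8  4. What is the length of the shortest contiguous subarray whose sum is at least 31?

5

Extend right; whenever the sum reaches 31, record the length and shrink from the left:
add 6: running sum 6 < 31
add 7: running sum 13 < 31
add 9: running sum 22 < 31
add 6: running sum 28 < 31
add 6: shortest ending here [6, 7, 9, 6, 6] sum 34, len 5
add 5: shortest ending here [7, 9, 6, 6, 5] sum 33, len 5
add 2: shortest ending here [7, 9, 6, 6, 5, 2] sum 35, len 6
add 9: shortest ending here [9, 6, 6, 5, 2, 9] sum 37, len 6
add 11: shortest ending here [6, 5, 2, 9, 11] sum 33, len 5
add 2: shortest ending here [6, 5, 2, 9, 11, 2] sum 35, len 6
add 6: shortest ending here [5, 2, 9, 11, 2, 6] sum 35, len 6
add 4: shortest ending here [9, 11, 2, 6, 4] sum 32, len 5
add 8: shortest ending here [11, 2, 6, 4, 8] sum 31, len 5
add 4: shortest ending here [11, 2, 6, 4, 8, 4] sum 35, len 6
Shortest qualifying length: 5.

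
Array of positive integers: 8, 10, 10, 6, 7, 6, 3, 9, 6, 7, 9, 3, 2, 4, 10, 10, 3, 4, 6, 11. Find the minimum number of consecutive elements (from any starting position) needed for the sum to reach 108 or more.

16

add 8: running sum 8 < 108
add 10: running sum 18 < 108
add 10: running sum 28 < 108
add 6: running sum 34 < 108
add 7: running sum 41 < 108
add 6: running sum 47 < 108
add 3: running sum 50 < 108
add 9: running sum 59 < 108
add 6: running sum 65 < 108
add 7: running sum 72 < 108
add 9: running sum 81 < 108
add 3: running sum 84 < 108
add 2: running sum 86 < 108
add 4: running sum 90 < 108
add 10: running sum 100 < 108
add 10: shortest ending here [8, 10, 10, 6, 7, 6, 3, 9, 6, 7, 9, 3, 2, 4, 10, 10] sum 110, len 16
add 3: shortest ending here [8, 10, 10, 6, 7, 6, 3, 9, 6, 7, 9, 3, 2, 4, 10, 10, 3] sum 113, len 17
add 4: shortest ending here [10, 10, 6, 7, 6, 3, 9, 6, 7, 9, 3, 2, 4, 10, 10, 3, 4] sum 109, len 17
add 6: shortest ending here [10, 10, 6, 7, 6, 3, 9, 6, 7, 9, 3, 2, 4, 10, 10, 3, 4, 6] sum 115, len 18
add 11: shortest ending here [10, 6, 7, 6, 3, 9, 6, 7, 9, 3, 2, 4, 10, 10, 3, 4, 6, 11] sum 116, len 18
Shortest qualifying length: 16.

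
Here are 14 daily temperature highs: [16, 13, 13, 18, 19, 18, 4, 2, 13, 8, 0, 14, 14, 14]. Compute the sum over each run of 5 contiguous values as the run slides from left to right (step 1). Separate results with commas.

Sliding a size-5 window across the 14 values:
16 13 13 18 19 → sum 79
13 13 18 19 18 → sum 81
13 18 19 18 4 → sum 72
18 19 18 4 2 → sum 61
19 18 4 2 13 → sum 56
18 4 2 13 8 → sum 45
4 2 13 8 0 → sum 27
2 13 8 0 14 → sum 37
13 8 0 14 14 → sum 49
8 0 14 14 14 → sum 50

79, 81, 72, 61, 56, 45, 27, 37, 49, 50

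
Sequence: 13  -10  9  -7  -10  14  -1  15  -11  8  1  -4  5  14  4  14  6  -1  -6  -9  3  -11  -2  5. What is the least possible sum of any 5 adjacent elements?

13 -10 9 -7 -10 → sum -5
-10 9 -7 -10 14 → sum -4
9 -7 -10 14 -1 → sum 5
-7 -10 14 -1 15 → sum 11
-10 14 -1 15 -11 → sum 7
14 -1 15 -11 8 → sum 25
-1 15 -11 8 1 → sum 12
15 -11 8 1 -4 → sum 9
-11 8 1 -4 5 → sum -1
8 1 -4 5 14 → sum 24
1 -4 5 14 4 → sum 20
-4 5 14 4 14 → sum 33
5 14 4 14 6 → sum 43
14 4 14 6 -1 → sum 37
4 14 6 -1 -6 → sum 17
14 6 -1 -6 -9 → sum 4
6 -1 -6 -9 3 → sum -7
-1 -6 -9 3 -11 → sum -24
-6 -9 3 -11 -2 → sum -25
-9 3 -11 -2 5 → sum -14
Least of these is -25.

-25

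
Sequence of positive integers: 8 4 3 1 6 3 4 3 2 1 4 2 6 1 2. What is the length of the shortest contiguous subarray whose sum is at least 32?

add 8: running sum 8 < 32
add 4: running sum 12 < 32
add 3: running sum 15 < 32
add 1: running sum 16 < 32
add 6: running sum 22 < 32
add 3: running sum 25 < 32
add 4: running sum 29 < 32
end 7: [8, 4, 3, 1, 6, 3, 4, 3] sum 32, len 8
end 8: [8, 4, 3, 1, 6, 3, 4, 3, 2] sum 34, len 9
end 9: [8, 4, 3, 1, 6, 3, 4, 3, 2, 1] sum 35, len 10
end 10: [8, 4, 3, 1, 6, 3, 4, 3, 2, 1, 4] sum 39, len 11
end 11: [4, 3, 1, 6, 3, 4, 3, 2, 1, 4, 2] sum 33, len 11
end 12: [1, 6, 3, 4, 3, 2, 1, 4, 2, 6] sum 32, len 10
end 13: [6, 3, 4, 3, 2, 1, 4, 2, 6, 1] sum 32, len 10
end 14: [6, 3, 4, 3, 2, 1, 4, 2, 6, 1, 2] sum 34, len 11
Shortest qualifying length: 8.

8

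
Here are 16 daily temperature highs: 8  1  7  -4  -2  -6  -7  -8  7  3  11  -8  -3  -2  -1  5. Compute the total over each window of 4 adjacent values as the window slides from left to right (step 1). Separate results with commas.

[8, 1, 7, -4] → sum 12
[1, 7, -4, -2] → sum 2
[7, -4, -2, -6] → sum -5
[-4, -2, -6, -7] → sum -19
[-2, -6, -7, -8] → sum -23
[-6, -7, -8, 7] → sum -14
[-7, -8, 7, 3] → sum -5
[-8, 7, 3, 11] → sum 13
[7, 3, 11, -8] → sum 13
[3, 11, -8, -3] → sum 3
[11, -8, -3, -2] → sum -2
[-8, -3, -2, -1] → sum -14
[-3, -2, -1, 5] → sum -1

12, 2, -5, -19, -23, -14, -5, 13, 13, 3, -2, -14, -1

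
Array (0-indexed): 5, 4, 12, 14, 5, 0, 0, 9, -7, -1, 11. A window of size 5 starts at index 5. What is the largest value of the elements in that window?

9

Elements at indices 5..9: 0, 0, 9, -7, -1
max(0, 0, 9, -7, -1) = 9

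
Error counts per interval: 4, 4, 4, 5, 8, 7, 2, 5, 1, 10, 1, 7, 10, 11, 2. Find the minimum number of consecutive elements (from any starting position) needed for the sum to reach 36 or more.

add 4: running sum 4 < 36
add 4: running sum 8 < 36
add 4: running sum 12 < 36
add 5: running sum 17 < 36
add 8: running sum 25 < 36
add 7: running sum 32 < 36
add 2: running sum 34 < 36
end 7: [4, 4, 4, 5, 8, 7, 2, 5] sum 39, len 8
end 8: [4, 4, 5, 8, 7, 2, 5, 1] sum 36, len 8
end 9: [5, 8, 7, 2, 5, 1, 10] sum 38, len 7
end 10: [5, 8, 7, 2, 5, 1, 10, 1] sum 39, len 8
end 11: [8, 7, 2, 5, 1, 10, 1, 7] sum 41, len 8
end 12: [2, 5, 1, 10, 1, 7, 10] sum 36, len 7
end 13: [10, 1, 7, 10, 11] sum 39, len 5
end 14: [10, 1, 7, 10, 11, 2] sum 41, len 6
Shortest qualifying length: 5.

5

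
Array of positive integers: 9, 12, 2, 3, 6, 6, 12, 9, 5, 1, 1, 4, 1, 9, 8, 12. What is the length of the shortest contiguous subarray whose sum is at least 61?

9

add 9: running sum 9 < 61
add 12: running sum 21 < 61
add 2: running sum 23 < 61
add 3: running sum 26 < 61
add 6: running sum 32 < 61
add 6: running sum 38 < 61
add 12: running sum 50 < 61
add 9: running sum 59 < 61
add 5: shortest ending here [9, 12, 2, 3, 6, 6, 12, 9, 5] sum 64, len 9
add 1: shortest ending here [9, 12, 2, 3, 6, 6, 12, 9, 5, 1] sum 65, len 10
add 1: shortest ending here [9, 12, 2, 3, 6, 6, 12, 9, 5, 1, 1] sum 66, len 11
add 4: shortest ending here [12, 2, 3, 6, 6, 12, 9, 5, 1, 1, 4] sum 61, len 11
add 1: shortest ending here [12, 2, 3, 6, 6, 12, 9, 5, 1, 1, 4, 1] sum 62, len 12
add 9: shortest ending here [12, 2, 3, 6, 6, 12, 9, 5, 1, 1, 4, 1, 9] sum 71, len 13
add 8: shortest ending here [6, 6, 12, 9, 5, 1, 1, 4, 1, 9, 8] sum 62, len 11
add 12: shortest ending here [12, 9, 5, 1, 1, 4, 1, 9, 8, 12] sum 62, len 10
Shortest qualifying length: 9.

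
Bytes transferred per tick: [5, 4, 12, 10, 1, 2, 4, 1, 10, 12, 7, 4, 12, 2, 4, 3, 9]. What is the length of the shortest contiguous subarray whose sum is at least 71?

11

Extend right; whenever the sum reaches 71, record the length and shrink from the left:
add 5: running sum 5 < 71
add 4: running sum 9 < 71
add 12: running sum 21 < 71
add 10: running sum 31 < 71
add 1: running sum 32 < 71
add 2: running sum 34 < 71
add 4: running sum 38 < 71
add 1: running sum 39 < 71
add 10: running sum 49 < 71
add 12: running sum 61 < 71
add 7: running sum 68 < 71
add 4: shortest ending here [5, 4, 12, 10, 1, 2, 4, 1, 10, 12, 7, 4] sum 72, len 12
add 12: shortest ending here [12, 10, 1, 2, 4, 1, 10, 12, 7, 4, 12] sum 75, len 11
add 2: shortest ending here [12, 10, 1, 2, 4, 1, 10, 12, 7, 4, 12, 2] sum 77, len 12
add 4: shortest ending here [12, 10, 1, 2, 4, 1, 10, 12, 7, 4, 12, 2, 4] sum 81, len 13
add 3: shortest ending here [10, 1, 2, 4, 1, 10, 12, 7, 4, 12, 2, 4, 3] sum 72, len 13
add 9: shortest ending here [1, 2, 4, 1, 10, 12, 7, 4, 12, 2, 4, 3, 9] sum 71, len 13
Shortest qualifying length: 11.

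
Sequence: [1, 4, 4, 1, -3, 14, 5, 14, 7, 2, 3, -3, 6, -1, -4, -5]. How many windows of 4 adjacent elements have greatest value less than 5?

(1, 4, 4, 1) → max 4  < 5 ✓
(4, 4, 1, -3) → max 4  < 5 ✓
(4, 1, -3, 14) → max 14
(1, -3, 14, 5) → max 14
(-3, 14, 5, 14) → max 14
(14, 5, 14, 7) → max 14
(5, 14, 7, 2) → max 14
(14, 7, 2, 3) → max 14
(7, 2, 3, -3) → max 7
(2, 3, -3, 6) → max 6
(3, -3, 6, -1) → max 6
(-3, 6, -1, -4) → max 6
(6, -1, -4, -5) → max 6
2 windows satisfy the condition.

2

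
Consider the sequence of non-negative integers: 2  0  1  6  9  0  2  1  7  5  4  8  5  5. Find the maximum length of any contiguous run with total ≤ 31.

add 2: [2] sum 2, len 1
add 0: [2, 0] sum 2, len 2
add 1: [2, 0, 1] sum 3, len 3
add 6: [2, 0, 1, 6] sum 9, len 4
add 9: [2, 0, 1, 6, 9] sum 18, len 5
add 0: [2, 0, 1, 6, 9, 0] sum 18, len 6
add 2: [2, 0, 1, 6, 9, 0, 2] sum 20, len 7
add 1: [2, 0, 1, 6, 9, 0, 2, 1] sum 21, len 8
add 7: [2, 0, 1, 6, 9, 0, 2, 1, 7] sum 28, len 9
add 5: [0, 1, 6, 9, 0, 2, 1, 7, 5] sum 31, len 9
add 4: [9, 0, 2, 1, 7, 5, 4] sum 28, len 7
add 8: [0, 2, 1, 7, 5, 4, 8] sum 27, len 7
add 5: [1, 7, 5, 4, 8, 5] sum 30, len 6
add 5: [5, 4, 8, 5, 5] sum 27, len 5
Longest length seen: 9.

9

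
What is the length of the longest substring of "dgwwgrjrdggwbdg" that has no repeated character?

[d] len 1
[d, g] len 2
[d, g, w] len 3
[w] len 1
[w, g] len 2
[w, g, r] len 3
[w, g, r, j] len 4
[j, r] len 2
[j, r, d] len 3
[j, r, d, g] len 4
[g] len 1
[g, w] len 2
[g, w, b] len 3
[g, w, b, d] len 4
[w, b, d, g] len 4
Longest all-distinct length: 4.

4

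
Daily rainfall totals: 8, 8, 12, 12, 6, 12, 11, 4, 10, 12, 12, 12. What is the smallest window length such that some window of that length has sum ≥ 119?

Extend right; whenever the sum reaches 119, record the length and shrink from the left:
add 8: running sum 8 < 119
add 8: running sum 16 < 119
add 12: running sum 28 < 119
add 12: running sum 40 < 119
add 6: running sum 46 < 119
add 12: running sum 58 < 119
add 11: running sum 69 < 119
add 4: running sum 73 < 119
add 10: running sum 83 < 119
add 12: running sum 95 < 119
add 12: running sum 107 < 119
add 12: shortest ending here [8, 8, 12, 12, 6, 12, 11, 4, 10, 12, 12, 12] sum 119, len 12
Shortest qualifying length: 12.

12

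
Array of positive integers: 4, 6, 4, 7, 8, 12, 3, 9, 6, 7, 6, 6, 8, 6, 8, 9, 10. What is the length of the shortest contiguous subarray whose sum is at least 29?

add 4: running sum 4 < 29
add 6: running sum 10 < 29
add 4: running sum 14 < 29
add 7: running sum 21 < 29
end 4: [4, 6, 4, 7, 8] sum 29, len 5
end 5: [4, 7, 8, 12] sum 31, len 4
end 6: [7, 8, 12, 3] sum 30, len 4
end 7: [8, 12, 3, 9] sum 32, len 4
end 8: [12, 3, 9, 6] sum 30, len 4
end 9: [12, 3, 9, 6, 7] sum 37, len 5
end 10: [3, 9, 6, 7, 6] sum 31, len 5
end 11: [9, 6, 7, 6, 6] sum 34, len 5
end 12: [6, 7, 6, 6, 8] sum 33, len 5
end 13: [7, 6, 6, 8, 6] sum 33, len 5
end 14: [6, 6, 8, 6, 8] sum 34, len 5
end 15: [8, 6, 8, 9] sum 31, len 4
end 16: [6, 8, 9, 10] sum 33, len 4
Shortest qualifying length: 4.

4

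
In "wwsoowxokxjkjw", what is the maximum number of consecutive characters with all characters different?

add w: [w] len 1
add w (repeat w, move left end past it): [w] len 1
add s: [w, s] len 2
add o: [w, s, o] len 3
add o (repeat o, move left end past it): [o] len 1
add w: [o, w] len 2
add x: [o, w, x] len 3
add o (repeat o, move left end past it): [w, x, o] len 3
add k: [w, x, o, k] len 4
add x (repeat x, move left end past it): [o, k, x] len 3
add j: [o, k, x, j] len 4
add k (repeat k, move left end past it): [x, j, k] len 3
add j (repeat j, move left end past it): [k, j] len 2
add w: [k, j, w] len 3
Longest all-distinct length: 4.

4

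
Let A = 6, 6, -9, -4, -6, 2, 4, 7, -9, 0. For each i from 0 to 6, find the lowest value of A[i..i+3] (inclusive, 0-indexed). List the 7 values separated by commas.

6 6 -9 -4 → min -9
6 -9 -4 -6 → min -9
-9 -4 -6 2 → min -9
-4 -6 2 4 → min -6
-6 2 4 7 → min -6
2 4 7 -9 → min -9
4 7 -9 0 → min -9

-9, -9, -9, -6, -6, -9, -9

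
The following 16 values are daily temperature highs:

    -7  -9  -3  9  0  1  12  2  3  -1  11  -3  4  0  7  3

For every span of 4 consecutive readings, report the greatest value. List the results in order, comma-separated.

-7 -9 -3 9 → max 9
-9 -3 9 0 → max 9
-3 9 0 1 → max 9
9 0 1 12 → max 12
0 1 12 2 → max 12
1 12 2 3 → max 12
12 2 3 -1 → max 12
2 3 -1 11 → max 11
3 -1 11 -3 → max 11
-1 11 -3 4 → max 11
11 -3 4 0 → max 11
-3 4 0 7 → max 7
4 0 7 3 → max 7

9, 9, 9, 12, 12, 12, 12, 11, 11, 11, 11, 7, 7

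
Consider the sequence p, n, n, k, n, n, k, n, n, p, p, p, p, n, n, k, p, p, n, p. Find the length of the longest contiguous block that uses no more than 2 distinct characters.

8

Extend right; when distinct count exceeds 2, shrink from the left:
add p: window [p] (1 distinct), len 1
add n: window [p, n] (2 distinct), len 2
add n: window [p, n, n] (2 distinct), len 3
add k: window [n, n, k] (2 distinct), len 3
add n: window [n, n, k, n] (2 distinct), len 4
add n: window [n, n, k, n, n] (2 distinct), len 5
add k: window [n, n, k, n, n, k] (2 distinct), len 6
add n: window [n, n, k, n, n, k, n] (2 distinct), len 7
add n: window [n, n, k, n, n, k, n, n] (2 distinct), len 8
add p: window [n, n, p] (2 distinct), len 3
add p: window [n, n, p, p] (2 distinct), len 4
add p: window [n, n, p, p, p] (2 distinct), len 5
add p: window [n, n, p, p, p, p] (2 distinct), len 6
add n: window [n, n, p, p, p, p, n] (2 distinct), len 7
add n: window [n, n, p, p, p, p, n, n] (2 distinct), len 8
add k: window [n, n, k] (2 distinct), len 3
add p: window [k, p] (2 distinct), len 2
add p: window [k, p, p] (2 distinct), len 3
add n: window [p, p, n] (2 distinct), len 3
add p: window [p, p, n, p] (2 distinct), len 4
Longest length with ≤2 distinct: 8.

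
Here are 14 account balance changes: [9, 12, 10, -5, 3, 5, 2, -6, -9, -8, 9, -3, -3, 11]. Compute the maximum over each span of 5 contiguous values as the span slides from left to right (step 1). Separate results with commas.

[9, 12, 10, -5, 3] → max 12
[12, 10, -5, 3, 5] → max 12
[10, -5, 3, 5, 2] → max 10
[-5, 3, 5, 2, -6] → max 5
[3, 5, 2, -6, -9] → max 5
[5, 2, -6, -9, -8] → max 5
[2, -6, -9, -8, 9] → max 9
[-6, -9, -8, 9, -3] → max 9
[-9, -8, 9, -3, -3] → max 9
[-8, 9, -3, -3, 11] → max 11

12, 12, 10, 5, 5, 5, 9, 9, 9, 11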